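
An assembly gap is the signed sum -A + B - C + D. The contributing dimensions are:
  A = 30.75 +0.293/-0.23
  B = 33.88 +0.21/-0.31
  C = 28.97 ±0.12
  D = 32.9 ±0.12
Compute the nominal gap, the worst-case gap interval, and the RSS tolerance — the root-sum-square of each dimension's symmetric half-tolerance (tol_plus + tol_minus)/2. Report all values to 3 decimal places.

nominal=7.060 wc=[6.217,7.740] rss=0.406

Stack each dimension's contribution:
  -A: nom -30.750 → Σnom=-30.750; wc +0.230/-0.293 → slack +0.230/-0.293; half-tol=0.262, Σhalf²=0.068382
  +B: nom +33.880 → Σnom=3.130; wc +0.210/-0.310 → slack +0.440/-0.603; half-tol=0.260, Σhalf²=0.135982
  -C: nom -28.970 → Σnom=-25.840; wc +0.120/-0.120 → slack +0.560/-0.723; half-tol=0.120, Σhalf²=0.150382
  +D: nom +32.900 → Σnom=7.060; wc +0.120/-0.120 → slack +0.680/-0.843; half-tol=0.120, Σhalf²=0.164782
Nominal = 7.060. Worst-case = [7.060 - 0.843, 7.060 + 0.680] = [6.217, 7.740]. RSS = √0.164782 = 0.406.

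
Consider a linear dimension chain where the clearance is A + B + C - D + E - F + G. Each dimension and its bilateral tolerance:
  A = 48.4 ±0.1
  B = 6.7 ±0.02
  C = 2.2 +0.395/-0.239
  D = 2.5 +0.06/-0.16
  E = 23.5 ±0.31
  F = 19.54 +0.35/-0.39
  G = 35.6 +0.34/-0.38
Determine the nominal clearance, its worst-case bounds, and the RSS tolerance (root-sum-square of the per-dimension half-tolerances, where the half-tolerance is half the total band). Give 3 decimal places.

Stack each dimension's contribution:
  +A: nom +48.400 → Σnom=48.400; wc +0.100/-0.100 → slack +0.100/-0.100; half-tol=0.100, Σhalf²=0.010000
  +B: nom +6.700 → Σnom=55.100; wc +0.020/-0.020 → slack +0.120/-0.120; half-tol=0.020, Σhalf²=0.010400
  +C: nom +2.200 → Σnom=57.300; wc +0.395/-0.239 → slack +0.515/-0.359; half-tol=0.317, Σhalf²=0.110889
  -D: nom -2.500 → Σnom=54.800; wc +0.160/-0.060 → slack +0.675/-0.419; half-tol=0.110, Σhalf²=0.122989
  +E: nom +23.500 → Σnom=78.300; wc +0.310/-0.310 → slack +0.985/-0.729; half-tol=0.310, Σhalf²=0.219089
  -F: nom -19.540 → Σnom=58.760; wc +0.390/-0.350 → slack +1.375/-1.079; half-tol=0.370, Σhalf²=0.355989
  +G: nom +35.600 → Σnom=94.360; wc +0.340/-0.380 → slack +1.715/-1.459; half-tol=0.360, Σhalf²=0.485589
Nominal = 94.360. Worst-case = [94.360 - 1.459, 94.360 + 1.715] = [92.901, 96.075]. RSS = √0.485589 = 0.697.

nominal=94.360 wc=[92.901,96.075] rss=0.697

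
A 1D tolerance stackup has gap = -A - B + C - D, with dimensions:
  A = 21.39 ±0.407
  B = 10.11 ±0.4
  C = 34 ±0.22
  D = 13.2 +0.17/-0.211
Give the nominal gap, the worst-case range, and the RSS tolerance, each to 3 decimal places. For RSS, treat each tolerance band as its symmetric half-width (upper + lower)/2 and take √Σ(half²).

nominal=-10.700 wc=[-11.897,-9.462] rss=0.641

Stack each dimension's contribution:
  -A: nom -21.390 → Σnom=-21.390; wc +0.407/-0.407 → slack +0.407/-0.407; half-tol=0.407, Σhalf²=0.165649
  -B: nom -10.110 → Σnom=-31.500; wc +0.400/-0.400 → slack +0.807/-0.807; half-tol=0.400, Σhalf²=0.325649
  +C: nom +34.000 → Σnom=2.500; wc +0.220/-0.220 → slack +1.027/-1.027; half-tol=0.220, Σhalf²=0.374049
  -D: nom -13.200 → Σnom=-10.700; wc +0.211/-0.170 → slack +1.238/-1.197; half-tol=0.191, Σhalf²=0.410339
Nominal = -10.700. Worst-case = [-10.700 - 1.197, -10.700 + 1.238] = [-11.897, -9.462]. RSS = √0.410339 = 0.641.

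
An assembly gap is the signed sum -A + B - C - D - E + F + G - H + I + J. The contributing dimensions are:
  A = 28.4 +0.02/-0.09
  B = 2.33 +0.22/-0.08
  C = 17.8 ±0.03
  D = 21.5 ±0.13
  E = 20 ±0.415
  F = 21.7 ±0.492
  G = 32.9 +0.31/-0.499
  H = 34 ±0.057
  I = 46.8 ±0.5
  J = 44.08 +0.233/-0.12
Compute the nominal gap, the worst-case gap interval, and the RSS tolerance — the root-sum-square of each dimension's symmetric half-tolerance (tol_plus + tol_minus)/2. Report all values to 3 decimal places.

nominal=26.110 wc=[23.767,28.587] rss=0.952

Stack each dimension's contribution:
  -A: nom -28.400 → Σnom=-28.400; wc +0.090/-0.020 → slack +0.090/-0.020; half-tol=0.055, Σhalf²=0.003025
  +B: nom +2.330 → Σnom=-26.070; wc +0.220/-0.080 → slack +0.310/-0.100; half-tol=0.150, Σhalf²=0.025525
  -C: nom -17.800 → Σnom=-43.870; wc +0.030/-0.030 → slack +0.340/-0.130; half-tol=0.030, Σhalf²=0.026425
  -D: nom -21.500 → Σnom=-65.370; wc +0.130/-0.130 → slack +0.470/-0.260; half-tol=0.130, Σhalf²=0.043325
  -E: nom -20.000 → Σnom=-85.370; wc +0.415/-0.415 → slack +0.885/-0.675; half-tol=0.415, Σhalf²=0.215550
  +F: nom +21.700 → Σnom=-63.670; wc +0.492/-0.492 → slack +1.377/-1.167; half-tol=0.492, Σhalf²=0.457614
  +G: nom +32.900 → Σnom=-30.770; wc +0.310/-0.499 → slack +1.687/-1.666; half-tol=0.404, Σhalf²=0.621234
  -H: nom -34.000 → Σnom=-64.770; wc +0.057/-0.057 → slack +1.744/-1.723; half-tol=0.057, Σhalf²=0.624483
  +I: nom +46.800 → Σnom=-17.970; wc +0.500/-0.500 → slack +2.244/-2.223; half-tol=0.500, Σhalf²=0.874483
  +J: nom +44.080 → Σnom=26.110; wc +0.233/-0.120 → slack +2.477/-2.343; half-tol=0.176, Σhalf²=0.905635
Nominal = 26.110. Worst-case = [26.110 - 2.343, 26.110 + 2.477] = [23.767, 28.587]. RSS = √0.905635 = 0.952.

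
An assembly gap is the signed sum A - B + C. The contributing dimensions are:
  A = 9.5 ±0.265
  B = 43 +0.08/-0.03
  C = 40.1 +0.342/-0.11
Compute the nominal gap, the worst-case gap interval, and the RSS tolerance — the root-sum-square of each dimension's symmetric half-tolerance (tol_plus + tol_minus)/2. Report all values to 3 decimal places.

nominal=6.600 wc=[6.145,7.237] rss=0.353

Stack each dimension's contribution:
  +A: nom +9.500 → Σnom=9.500; wc +0.265/-0.265 → slack +0.265/-0.265; half-tol=0.265, Σhalf²=0.070225
  -B: nom -43.000 → Σnom=-33.500; wc +0.030/-0.080 → slack +0.295/-0.345; half-tol=0.055, Σhalf²=0.073250
  +C: nom +40.100 → Σnom=6.600; wc +0.342/-0.110 → slack +0.637/-0.455; half-tol=0.226, Σhalf²=0.124326
Nominal = 6.600. Worst-case = [6.600 - 0.455, 6.600 + 0.637] = [6.145, 7.237]. RSS = √0.124326 = 0.353.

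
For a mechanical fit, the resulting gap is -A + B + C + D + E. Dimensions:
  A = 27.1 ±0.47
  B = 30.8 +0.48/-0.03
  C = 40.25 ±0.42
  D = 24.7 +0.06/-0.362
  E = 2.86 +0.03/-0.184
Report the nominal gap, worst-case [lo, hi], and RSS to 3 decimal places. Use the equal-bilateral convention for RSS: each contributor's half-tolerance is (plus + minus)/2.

Stack each dimension's contribution:
  -A: nom -27.100 → Σnom=-27.100; wc +0.470/-0.470 → slack +0.470/-0.470; half-tol=0.470, Σhalf²=0.220900
  +B: nom +30.800 → Σnom=3.700; wc +0.480/-0.030 → slack +0.950/-0.500; half-tol=0.255, Σhalf²=0.285925
  +C: nom +40.250 → Σnom=43.950; wc +0.420/-0.420 → slack +1.370/-0.920; half-tol=0.420, Σhalf²=0.462325
  +D: nom +24.700 → Σnom=68.650; wc +0.060/-0.362 → slack +1.430/-1.282; half-tol=0.211, Σhalf²=0.506846
  +E: nom +2.860 → Σnom=71.510; wc +0.030/-0.184 → slack +1.460/-1.466; half-tol=0.107, Σhalf²=0.518295
Nominal = 71.510. Worst-case = [71.510 - 1.466, 71.510 + 1.460] = [70.044, 72.970]. RSS = √0.518295 = 0.720.

nominal=71.510 wc=[70.044,72.970] rss=0.720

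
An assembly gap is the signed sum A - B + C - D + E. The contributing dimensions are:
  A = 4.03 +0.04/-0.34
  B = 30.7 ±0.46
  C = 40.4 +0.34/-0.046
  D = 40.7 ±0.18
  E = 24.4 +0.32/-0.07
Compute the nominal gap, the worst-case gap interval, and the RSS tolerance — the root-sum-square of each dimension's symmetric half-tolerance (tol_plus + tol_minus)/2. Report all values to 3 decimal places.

nominal=-2.570 wc=[-3.666,-1.230] rss=0.596

Stack each dimension's contribution:
  +A: nom +4.030 → Σnom=4.030; wc +0.040/-0.340 → slack +0.040/-0.340; half-tol=0.190, Σhalf²=0.036100
  -B: nom -30.700 → Σnom=-26.670; wc +0.460/-0.460 → slack +0.500/-0.800; half-tol=0.460, Σhalf²=0.247700
  +C: nom +40.400 → Σnom=13.730; wc +0.340/-0.046 → slack +0.840/-0.846; half-tol=0.193, Σhalf²=0.284949
  -D: nom -40.700 → Σnom=-26.970; wc +0.180/-0.180 → slack +1.020/-1.026; half-tol=0.180, Σhalf²=0.317349
  +E: nom +24.400 → Σnom=-2.570; wc +0.320/-0.070 → slack +1.340/-1.096; half-tol=0.195, Σhalf²=0.355374
Nominal = -2.570. Worst-case = [-2.570 - 1.096, -2.570 + 1.340] = [-3.666, -1.230]. RSS = √0.355374 = 0.596.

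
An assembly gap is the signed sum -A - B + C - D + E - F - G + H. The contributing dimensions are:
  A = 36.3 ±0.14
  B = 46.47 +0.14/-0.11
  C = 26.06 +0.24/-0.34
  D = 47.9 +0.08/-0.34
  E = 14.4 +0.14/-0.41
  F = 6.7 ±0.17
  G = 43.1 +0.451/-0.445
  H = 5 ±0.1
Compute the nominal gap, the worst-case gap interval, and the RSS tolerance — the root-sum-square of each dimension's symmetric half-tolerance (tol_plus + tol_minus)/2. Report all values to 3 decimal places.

nominal=-135.010 wc=[-136.841,-133.325] rss=0.692

Stack each dimension's contribution:
  -A: nom -36.300 → Σnom=-36.300; wc +0.140/-0.140 → slack +0.140/-0.140; half-tol=0.140, Σhalf²=0.019600
  -B: nom -46.470 → Σnom=-82.770; wc +0.110/-0.140 → slack +0.250/-0.280; half-tol=0.125, Σhalf²=0.035225
  +C: nom +26.060 → Σnom=-56.710; wc +0.240/-0.340 → slack +0.490/-0.620; half-tol=0.290, Σhalf²=0.119325
  -D: nom -47.900 → Σnom=-104.610; wc +0.340/-0.080 → slack +0.830/-0.700; half-tol=0.210, Σhalf²=0.163425
  +E: nom +14.400 → Σnom=-90.210; wc +0.140/-0.410 → slack +0.970/-1.110; half-tol=0.275, Σhalf²=0.239050
  -F: nom -6.700 → Σnom=-96.910; wc +0.170/-0.170 → slack +1.140/-1.280; half-tol=0.170, Σhalf²=0.267950
  -G: nom -43.100 → Σnom=-140.010; wc +0.445/-0.451 → slack +1.585/-1.731; half-tol=0.448, Σhalf²=0.468654
  +H: nom +5.000 → Σnom=-135.010; wc +0.100/-0.100 → slack +1.685/-1.831; half-tol=0.100, Σhalf²=0.478654
Nominal = -135.010. Worst-case = [-135.010 - 1.831, -135.010 + 1.685] = [-136.841, -133.325]. RSS = √0.478654 = 0.692.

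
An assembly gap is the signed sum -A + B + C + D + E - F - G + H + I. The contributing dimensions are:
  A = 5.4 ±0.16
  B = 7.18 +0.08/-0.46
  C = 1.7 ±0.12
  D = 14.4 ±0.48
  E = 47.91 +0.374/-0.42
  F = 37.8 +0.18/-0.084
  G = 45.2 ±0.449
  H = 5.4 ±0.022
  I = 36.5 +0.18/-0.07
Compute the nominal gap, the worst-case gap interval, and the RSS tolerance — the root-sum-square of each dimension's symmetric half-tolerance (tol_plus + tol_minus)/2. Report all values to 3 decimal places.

nominal=24.690 wc=[22.329,26.639] rss=0.858

Stack each dimension's contribution:
  -A: nom -5.400 → Σnom=-5.400; wc +0.160/-0.160 → slack +0.160/-0.160; half-tol=0.160, Σhalf²=0.025600
  +B: nom +7.180 → Σnom=1.780; wc +0.080/-0.460 → slack +0.240/-0.620; half-tol=0.270, Σhalf²=0.098500
  +C: nom +1.700 → Σnom=3.480; wc +0.120/-0.120 → slack +0.360/-0.740; half-tol=0.120, Σhalf²=0.112900
  +D: nom +14.400 → Σnom=17.880; wc +0.480/-0.480 → slack +0.840/-1.220; half-tol=0.480, Σhalf²=0.343300
  +E: nom +47.910 → Σnom=65.790; wc +0.374/-0.420 → slack +1.214/-1.640; half-tol=0.397, Σhalf²=0.500909
  -F: nom -37.800 → Σnom=27.990; wc +0.084/-0.180 → slack +1.298/-1.820; half-tol=0.132, Σhalf²=0.518333
  -G: nom -45.200 → Σnom=-17.210; wc +0.449/-0.449 → slack +1.747/-2.269; half-tol=0.449, Σhalf²=0.719934
  +H: nom +5.400 → Σnom=-11.810; wc +0.022/-0.022 → slack +1.769/-2.291; half-tol=0.022, Σhalf²=0.720418
  +I: nom +36.500 → Σnom=24.690; wc +0.180/-0.070 → slack +1.949/-2.361; half-tol=0.125, Σhalf²=0.736043
Nominal = 24.690. Worst-case = [24.690 - 2.361, 24.690 + 1.949] = [22.329, 26.639]. RSS = √0.736043 = 0.858.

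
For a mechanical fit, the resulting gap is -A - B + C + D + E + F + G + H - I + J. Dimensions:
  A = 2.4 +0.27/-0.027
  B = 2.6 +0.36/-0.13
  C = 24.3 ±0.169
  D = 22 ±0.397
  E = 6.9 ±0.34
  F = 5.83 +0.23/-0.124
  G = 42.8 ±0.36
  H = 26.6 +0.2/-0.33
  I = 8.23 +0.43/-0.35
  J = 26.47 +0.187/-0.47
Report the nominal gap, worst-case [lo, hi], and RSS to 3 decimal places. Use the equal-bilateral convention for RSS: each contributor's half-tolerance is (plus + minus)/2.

nominal=141.670 wc=[138.420,144.060] rss=0.935

Stack each dimension's contribution:
  -A: nom -2.400 → Σnom=-2.400; wc +0.027/-0.270 → slack +0.027/-0.270; half-tol=0.149, Σhalf²=0.022052
  -B: nom -2.600 → Σnom=-5.000; wc +0.130/-0.360 → slack +0.157/-0.630; half-tol=0.245, Σhalf²=0.082077
  +C: nom +24.300 → Σnom=19.300; wc +0.169/-0.169 → slack +0.326/-0.799; half-tol=0.169, Σhalf²=0.110638
  +D: nom +22.000 → Σnom=41.300; wc +0.397/-0.397 → slack +0.723/-1.196; half-tol=0.397, Σhalf²=0.268247
  +E: nom +6.900 → Σnom=48.200; wc +0.340/-0.340 → slack +1.063/-1.536; half-tol=0.340, Σhalf²=0.383847
  +F: nom +5.830 → Σnom=54.030; wc +0.230/-0.124 → slack +1.293/-1.660; half-tol=0.177, Σhalf²=0.415176
  +G: nom +42.800 → Σnom=96.830; wc +0.360/-0.360 → slack +1.653/-2.020; half-tol=0.360, Σhalf²=0.544776
  +H: nom +26.600 → Σnom=123.430; wc +0.200/-0.330 → slack +1.853/-2.350; half-tol=0.265, Σhalf²=0.615001
  -I: nom -8.230 → Σnom=115.200; wc +0.350/-0.430 → slack +2.203/-2.780; half-tol=0.390, Σhalf²=0.767101
  +J: nom +26.470 → Σnom=141.670; wc +0.187/-0.470 → slack +2.390/-3.250; half-tol=0.329, Σhalf²=0.875014
Nominal = 141.670. Worst-case = [141.670 - 3.250, 141.670 + 2.390] = [138.420, 144.060]. RSS = √0.875014 = 0.935.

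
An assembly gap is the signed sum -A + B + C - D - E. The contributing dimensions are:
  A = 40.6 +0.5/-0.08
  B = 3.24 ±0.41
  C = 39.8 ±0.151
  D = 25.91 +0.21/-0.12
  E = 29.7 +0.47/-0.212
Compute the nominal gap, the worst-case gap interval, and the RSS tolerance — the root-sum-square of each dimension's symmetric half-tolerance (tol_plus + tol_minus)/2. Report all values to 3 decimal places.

nominal=-53.170 wc=[-54.911,-52.197] rss=0.647

Stack each dimension's contribution:
  -A: nom -40.600 → Σnom=-40.600; wc +0.080/-0.500 → slack +0.080/-0.500; half-tol=0.290, Σhalf²=0.084100
  +B: nom +3.240 → Σnom=-37.360; wc +0.410/-0.410 → slack +0.490/-0.910; half-tol=0.410, Σhalf²=0.252200
  +C: nom +39.800 → Σnom=2.440; wc +0.151/-0.151 → slack +0.641/-1.061; half-tol=0.151, Σhalf²=0.275001
  -D: nom -25.910 → Σnom=-23.470; wc +0.120/-0.210 → slack +0.761/-1.271; half-tol=0.165, Σhalf²=0.302226
  -E: nom -29.700 → Σnom=-53.170; wc +0.212/-0.470 → slack +0.973/-1.741; half-tol=0.341, Σhalf²=0.418507
Nominal = -53.170. Worst-case = [-53.170 - 1.741, -53.170 + 0.973] = [-54.911, -52.197]. RSS = √0.418507 = 0.647.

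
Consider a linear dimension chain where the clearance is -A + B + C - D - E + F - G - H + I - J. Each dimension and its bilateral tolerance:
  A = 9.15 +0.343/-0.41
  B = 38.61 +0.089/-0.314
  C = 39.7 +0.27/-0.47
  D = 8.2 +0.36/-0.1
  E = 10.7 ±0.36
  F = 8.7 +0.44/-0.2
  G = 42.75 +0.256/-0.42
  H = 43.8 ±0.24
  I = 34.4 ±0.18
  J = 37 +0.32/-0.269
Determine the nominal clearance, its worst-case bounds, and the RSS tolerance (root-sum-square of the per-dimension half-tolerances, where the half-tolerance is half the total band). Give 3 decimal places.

Stack each dimension's contribution:
  -A: nom -9.150 → Σnom=-9.150; wc +0.410/-0.343 → slack +0.410/-0.343; half-tol=0.377, Σhalf²=0.141752
  +B: nom +38.610 → Σnom=29.460; wc +0.089/-0.314 → slack +0.499/-0.657; half-tol=0.202, Σhalf²=0.182355
  +C: nom +39.700 → Σnom=69.160; wc +0.270/-0.470 → slack +0.769/-1.127; half-tol=0.370, Σhalf²=0.319254
  -D: nom -8.200 → Σnom=60.960; wc +0.100/-0.360 → slack +0.869/-1.487; half-tol=0.230, Σhalf²=0.372154
  -E: nom -10.700 → Σnom=50.260; wc +0.360/-0.360 → slack +1.229/-1.847; half-tol=0.360, Σhalf²=0.501754
  +F: nom +8.700 → Σnom=58.960; wc +0.440/-0.200 → slack +1.669/-2.047; half-tol=0.320, Σhalf²=0.604155
  -G: nom -42.750 → Σnom=16.210; wc +0.420/-0.256 → slack +2.089/-2.303; half-tol=0.338, Σhalf²=0.718399
  -H: nom -43.800 → Σnom=-27.590; wc +0.240/-0.240 → slack +2.329/-2.543; half-tol=0.240, Σhalf²=0.775999
  +I: nom +34.400 → Σnom=6.810; wc +0.180/-0.180 → slack +2.509/-2.723; half-tol=0.180, Σhalf²=0.808399
  -J: nom -37.000 → Σnom=-30.190; wc +0.269/-0.320 → slack +2.778/-3.043; half-tol=0.294, Σhalf²=0.895129
Nominal = -30.190. Worst-case = [-30.190 - 3.043, -30.190 + 2.778] = [-33.233, -27.412]. RSS = √0.895129 = 0.946.

nominal=-30.190 wc=[-33.233,-27.412] rss=0.946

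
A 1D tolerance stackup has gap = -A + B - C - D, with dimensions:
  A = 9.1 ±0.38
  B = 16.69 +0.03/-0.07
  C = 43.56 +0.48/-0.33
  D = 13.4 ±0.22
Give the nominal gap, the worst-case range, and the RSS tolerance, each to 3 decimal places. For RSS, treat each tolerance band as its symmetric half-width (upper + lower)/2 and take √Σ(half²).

Stack each dimension's contribution:
  -A: nom -9.100 → Σnom=-9.100; wc +0.380/-0.380 → slack +0.380/-0.380; half-tol=0.380, Σhalf²=0.144400
  +B: nom +16.690 → Σnom=7.590; wc +0.030/-0.070 → slack +0.410/-0.450; half-tol=0.050, Σhalf²=0.146900
  -C: nom -43.560 → Σnom=-35.970; wc +0.330/-0.480 → slack +0.740/-0.930; half-tol=0.405, Σhalf²=0.310925
  -D: nom -13.400 → Σnom=-49.370; wc +0.220/-0.220 → slack +0.960/-1.150; half-tol=0.220, Σhalf²=0.359325
Nominal = -49.370. Worst-case = [-49.370 - 1.150, -49.370 + 0.960] = [-50.520, -48.410]. RSS = √0.359325 = 0.599.

nominal=-49.370 wc=[-50.520,-48.410] rss=0.599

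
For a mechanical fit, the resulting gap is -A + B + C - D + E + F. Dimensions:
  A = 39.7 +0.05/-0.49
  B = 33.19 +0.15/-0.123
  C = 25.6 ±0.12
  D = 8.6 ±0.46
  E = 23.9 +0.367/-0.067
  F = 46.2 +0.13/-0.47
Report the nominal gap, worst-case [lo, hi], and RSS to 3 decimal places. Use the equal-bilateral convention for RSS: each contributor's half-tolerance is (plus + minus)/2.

nominal=80.590 wc=[79.300,82.307] rss=0.674

Stack each dimension's contribution:
  -A: nom -39.700 → Σnom=-39.700; wc +0.490/-0.050 → slack +0.490/-0.050; half-tol=0.270, Σhalf²=0.072900
  +B: nom +33.190 → Σnom=-6.510; wc +0.150/-0.123 → slack +0.640/-0.173; half-tol=0.137, Σhalf²=0.091532
  +C: nom +25.600 → Σnom=19.090; wc +0.120/-0.120 → slack +0.760/-0.293; half-tol=0.120, Σhalf²=0.105932
  -D: nom -8.600 → Σnom=10.490; wc +0.460/-0.460 → slack +1.220/-0.753; half-tol=0.460, Σhalf²=0.317532
  +E: nom +23.900 → Σnom=34.390; wc +0.367/-0.067 → slack +1.587/-0.820; half-tol=0.217, Σhalf²=0.364621
  +F: nom +46.200 → Σnom=80.590; wc +0.130/-0.470 → slack +1.717/-1.290; half-tol=0.300, Σhalf²=0.454621
Nominal = 80.590. Worst-case = [80.590 - 1.290, 80.590 + 1.717] = [79.300, 82.307]. RSS = √0.454621 = 0.674.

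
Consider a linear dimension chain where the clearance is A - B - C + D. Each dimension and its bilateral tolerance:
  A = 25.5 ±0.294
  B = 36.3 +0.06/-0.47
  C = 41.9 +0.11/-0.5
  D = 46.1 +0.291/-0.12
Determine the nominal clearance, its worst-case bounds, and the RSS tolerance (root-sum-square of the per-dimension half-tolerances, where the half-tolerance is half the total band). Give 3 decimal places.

Stack each dimension's contribution:
  +A: nom +25.500 → Σnom=25.500; wc +0.294/-0.294 → slack +0.294/-0.294; half-tol=0.294, Σhalf²=0.086436
  -B: nom -36.300 → Σnom=-10.800; wc +0.470/-0.060 → slack +0.764/-0.354; half-tol=0.265, Σhalf²=0.156661
  -C: nom -41.900 → Σnom=-52.700; wc +0.500/-0.110 → slack +1.264/-0.464; half-tol=0.305, Σhalf²=0.249686
  +D: nom +46.100 → Σnom=-6.600; wc +0.291/-0.120 → slack +1.555/-0.584; half-tol=0.205, Σhalf²=0.291916
Nominal = -6.600. Worst-case = [-6.600 - 0.584, -6.600 + 1.555] = [-7.184, -5.045]. RSS = √0.291916 = 0.540.

nominal=-6.600 wc=[-7.184,-5.045] rss=0.540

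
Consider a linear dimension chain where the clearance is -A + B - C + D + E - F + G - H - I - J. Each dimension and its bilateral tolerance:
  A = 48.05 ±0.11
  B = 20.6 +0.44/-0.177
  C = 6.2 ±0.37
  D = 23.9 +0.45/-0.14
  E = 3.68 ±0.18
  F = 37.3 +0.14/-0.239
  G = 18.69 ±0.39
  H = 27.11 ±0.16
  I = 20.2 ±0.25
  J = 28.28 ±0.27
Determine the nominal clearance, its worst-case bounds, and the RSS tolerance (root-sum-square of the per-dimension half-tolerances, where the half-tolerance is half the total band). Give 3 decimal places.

nominal=-100.270 wc=[-102.457,-97.411] rss=0.844

Stack each dimension's contribution:
  -A: nom -48.050 → Σnom=-48.050; wc +0.110/-0.110 → slack +0.110/-0.110; half-tol=0.110, Σhalf²=0.012100
  +B: nom +20.600 → Σnom=-27.450; wc +0.440/-0.177 → slack +0.550/-0.287; half-tol=0.308, Σhalf²=0.107272
  -C: nom -6.200 → Σnom=-33.650; wc +0.370/-0.370 → slack +0.920/-0.657; half-tol=0.370, Σhalf²=0.244172
  +D: nom +23.900 → Σnom=-9.750; wc +0.450/-0.140 → slack +1.370/-0.797; half-tol=0.295, Σhalf²=0.331197
  +E: nom +3.680 → Σnom=-6.070; wc +0.180/-0.180 → slack +1.550/-0.977; half-tol=0.180, Σhalf²=0.363597
  -F: nom -37.300 → Σnom=-43.370; wc +0.239/-0.140 → slack +1.789/-1.117; half-tol=0.190, Σhalf²=0.399507
  +G: nom +18.690 → Σnom=-24.680; wc +0.390/-0.390 → slack +2.179/-1.507; half-tol=0.390, Σhalf²=0.551608
  -H: nom -27.110 → Σnom=-51.790; wc +0.160/-0.160 → slack +2.339/-1.667; half-tol=0.160, Σhalf²=0.577207
  -I: nom -20.200 → Σnom=-71.990; wc +0.250/-0.250 → slack +2.589/-1.917; half-tol=0.250, Σhalf²=0.639707
  -J: nom -28.280 → Σnom=-100.270; wc +0.270/-0.270 → slack +2.859/-2.187; half-tol=0.270, Σhalf²=0.712607
Nominal = -100.270. Worst-case = [-100.270 - 2.187, -100.270 + 2.859] = [-102.457, -97.411]. RSS = √0.712607 = 0.844.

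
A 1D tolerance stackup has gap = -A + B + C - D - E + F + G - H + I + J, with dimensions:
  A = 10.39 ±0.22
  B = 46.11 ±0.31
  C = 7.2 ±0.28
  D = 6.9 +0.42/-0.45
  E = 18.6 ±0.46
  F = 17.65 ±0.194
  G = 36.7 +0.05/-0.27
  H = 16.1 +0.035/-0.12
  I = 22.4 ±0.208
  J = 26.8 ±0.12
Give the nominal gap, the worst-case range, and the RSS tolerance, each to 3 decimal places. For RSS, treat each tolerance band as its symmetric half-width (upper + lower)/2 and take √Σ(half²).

nominal=104.870 wc=[102.353,107.282] rss=0.866

Stack each dimension's contribution:
  -A: nom -10.390 → Σnom=-10.390; wc +0.220/-0.220 → slack +0.220/-0.220; half-tol=0.220, Σhalf²=0.048400
  +B: nom +46.110 → Σnom=35.720; wc +0.310/-0.310 → slack +0.530/-0.530; half-tol=0.310, Σhalf²=0.144500
  +C: nom +7.200 → Σnom=42.920; wc +0.280/-0.280 → slack +0.810/-0.810; half-tol=0.280, Σhalf²=0.222900
  -D: nom -6.900 → Σnom=36.020; wc +0.450/-0.420 → slack +1.260/-1.230; half-tol=0.435, Σhalf²=0.412125
  -E: nom -18.600 → Σnom=17.420; wc +0.460/-0.460 → slack +1.720/-1.690; half-tol=0.460, Σhalf²=0.623725
  +F: nom +17.650 → Σnom=35.070; wc +0.194/-0.194 → slack +1.914/-1.884; half-tol=0.194, Σhalf²=0.661361
  +G: nom +36.700 → Σnom=71.770; wc +0.050/-0.270 → slack +1.964/-2.154; half-tol=0.160, Σhalf²=0.686961
  -H: nom -16.100 → Σnom=55.670; wc +0.120/-0.035 → slack +2.084/-2.189; half-tol=0.077, Σhalf²=0.692967
  +I: nom +22.400 → Σnom=78.070; wc +0.208/-0.208 → slack +2.292/-2.397; half-tol=0.208, Σhalf²=0.736231
  +J: nom +26.800 → Σnom=104.870; wc +0.120/-0.120 → slack +2.412/-2.517; half-tol=0.120, Σhalf²=0.750631
Nominal = 104.870. Worst-case = [104.870 - 2.517, 104.870 + 2.412] = [102.353, 107.282]. RSS = √0.750631 = 0.866.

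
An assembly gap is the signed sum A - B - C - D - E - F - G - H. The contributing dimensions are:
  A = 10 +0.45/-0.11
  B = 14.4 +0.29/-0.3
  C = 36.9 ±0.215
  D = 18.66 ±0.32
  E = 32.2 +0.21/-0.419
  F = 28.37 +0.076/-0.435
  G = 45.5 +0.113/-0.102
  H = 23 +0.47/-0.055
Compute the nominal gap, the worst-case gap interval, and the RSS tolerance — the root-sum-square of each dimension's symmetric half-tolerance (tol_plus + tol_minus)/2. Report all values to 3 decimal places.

nominal=-189.030 wc=[-190.834,-186.734] rss=0.747

Stack each dimension's contribution:
  +A: nom +10.000 → Σnom=10.000; wc +0.450/-0.110 → slack +0.450/-0.110; half-tol=0.280, Σhalf²=0.078400
  -B: nom -14.400 → Σnom=-4.400; wc +0.300/-0.290 → slack +0.750/-0.400; half-tol=0.295, Σhalf²=0.165425
  -C: nom -36.900 → Σnom=-41.300; wc +0.215/-0.215 → slack +0.965/-0.615; half-tol=0.215, Σhalf²=0.211650
  -D: nom -18.660 → Σnom=-59.960; wc +0.320/-0.320 → slack +1.285/-0.935; half-tol=0.320, Σhalf²=0.314050
  -E: nom -32.200 → Σnom=-92.160; wc +0.419/-0.210 → slack +1.704/-1.145; half-tol=0.315, Σhalf²=0.412960
  -F: nom -28.370 → Σnom=-120.530; wc +0.435/-0.076 → slack +2.139/-1.221; half-tol=0.256, Σhalf²=0.478241
  -G: nom -45.500 → Σnom=-166.030; wc +0.102/-0.113 → slack +2.241/-1.334; half-tol=0.107, Σhalf²=0.489797
  -H: nom -23.000 → Σnom=-189.030; wc +0.055/-0.470 → slack +2.296/-1.804; half-tol=0.263, Σhalf²=0.558703
Nominal = -189.030. Worst-case = [-189.030 - 1.804, -189.030 + 2.296] = [-190.834, -186.734]. RSS = √0.558703 = 0.747.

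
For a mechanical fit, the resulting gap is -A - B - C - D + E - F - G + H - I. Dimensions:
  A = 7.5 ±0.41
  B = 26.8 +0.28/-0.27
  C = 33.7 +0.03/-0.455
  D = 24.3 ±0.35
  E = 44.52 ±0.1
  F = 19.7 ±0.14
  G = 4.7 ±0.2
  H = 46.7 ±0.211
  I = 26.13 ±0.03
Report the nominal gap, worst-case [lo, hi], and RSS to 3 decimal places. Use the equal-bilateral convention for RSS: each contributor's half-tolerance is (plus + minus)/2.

Stack each dimension's contribution:
  -A: nom -7.500 → Σnom=-7.500; wc +0.410/-0.410 → slack +0.410/-0.410; half-tol=0.410, Σhalf²=0.168100
  -B: nom -26.800 → Σnom=-34.300; wc +0.270/-0.280 → slack +0.680/-0.690; half-tol=0.275, Σhalf²=0.243725
  -C: nom -33.700 → Σnom=-68.000; wc +0.455/-0.030 → slack +1.135/-0.720; half-tol=0.242, Σhalf²=0.302531
  -D: nom -24.300 → Σnom=-92.300; wc +0.350/-0.350 → slack +1.485/-1.070; half-tol=0.350, Σhalf²=0.425031
  +E: nom +44.520 → Σnom=-47.780; wc +0.100/-0.100 → slack +1.585/-1.170; half-tol=0.100, Σhalf²=0.435031
  -F: nom -19.700 → Σnom=-67.480; wc +0.140/-0.140 → slack +1.725/-1.310; half-tol=0.140, Σhalf²=0.454631
  -G: nom -4.700 → Σnom=-72.180; wc +0.200/-0.200 → slack +1.925/-1.510; half-tol=0.200, Σhalf²=0.494631
  +H: nom +46.700 → Σnom=-25.480; wc +0.211/-0.211 → slack +2.136/-1.721; half-tol=0.211, Σhalf²=0.539152
  -I: nom -26.130 → Σnom=-51.610; wc +0.030/-0.030 → slack +2.166/-1.751; half-tol=0.030, Σhalf²=0.540052
Nominal = -51.610. Worst-case = [-51.610 - 1.751, -51.610 + 2.166] = [-53.361, -49.444]. RSS = √0.540052 = 0.735.

nominal=-51.610 wc=[-53.361,-49.444] rss=0.735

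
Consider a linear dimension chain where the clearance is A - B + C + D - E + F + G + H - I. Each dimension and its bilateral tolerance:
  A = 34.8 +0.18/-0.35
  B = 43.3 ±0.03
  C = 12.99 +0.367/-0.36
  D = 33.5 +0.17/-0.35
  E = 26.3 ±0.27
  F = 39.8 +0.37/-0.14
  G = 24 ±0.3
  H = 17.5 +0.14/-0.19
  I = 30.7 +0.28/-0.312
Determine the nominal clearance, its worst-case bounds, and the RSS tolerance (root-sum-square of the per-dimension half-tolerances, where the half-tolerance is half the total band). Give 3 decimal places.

nominal=62.290 wc=[60.020,64.429] rss=0.783

Stack each dimension's contribution:
  +A: nom +34.800 → Σnom=34.800; wc +0.180/-0.350 → slack +0.180/-0.350; half-tol=0.265, Σhalf²=0.070225
  -B: nom -43.300 → Σnom=-8.500; wc +0.030/-0.030 → slack +0.210/-0.380; half-tol=0.030, Σhalf²=0.071125
  +C: nom +12.990 → Σnom=4.490; wc +0.367/-0.360 → slack +0.577/-0.740; half-tol=0.363, Σhalf²=0.203257
  +D: nom +33.500 → Σnom=37.990; wc +0.170/-0.350 → slack +0.747/-1.090; half-tol=0.260, Σhalf²=0.270857
  -E: nom -26.300 → Σnom=11.690; wc +0.270/-0.270 → slack +1.017/-1.360; half-tol=0.270, Σhalf²=0.343757
  +F: nom +39.800 → Σnom=51.490; wc +0.370/-0.140 → slack +1.387/-1.500; half-tol=0.255, Σhalf²=0.408782
  +G: nom +24.000 → Σnom=75.490; wc +0.300/-0.300 → slack +1.687/-1.800; half-tol=0.300, Σhalf²=0.498782
  +H: nom +17.500 → Σnom=92.990; wc +0.140/-0.190 → slack +1.827/-1.990; half-tol=0.165, Σhalf²=0.526007
  -I: nom -30.700 → Σnom=62.290; wc +0.312/-0.280 → slack +2.139/-2.270; half-tol=0.296, Σhalf²=0.613623
Nominal = 62.290. Worst-case = [62.290 - 2.270, 62.290 + 2.139] = [60.020, 64.429]. RSS = √0.613623 = 0.783.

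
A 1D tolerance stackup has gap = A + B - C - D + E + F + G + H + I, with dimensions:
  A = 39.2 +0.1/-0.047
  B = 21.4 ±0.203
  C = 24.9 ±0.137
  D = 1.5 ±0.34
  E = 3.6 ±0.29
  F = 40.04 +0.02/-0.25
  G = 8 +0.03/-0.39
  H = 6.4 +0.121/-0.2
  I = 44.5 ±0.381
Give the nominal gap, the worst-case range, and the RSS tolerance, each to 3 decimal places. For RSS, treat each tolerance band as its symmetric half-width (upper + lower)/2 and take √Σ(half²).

Stack each dimension's contribution:
  +A: nom +39.200 → Σnom=39.200; wc +0.100/-0.047 → slack +0.100/-0.047; half-tol=0.074, Σhalf²=0.005402
  +B: nom +21.400 → Σnom=60.600; wc +0.203/-0.203 → slack +0.303/-0.250; half-tol=0.203, Σhalf²=0.046611
  -C: nom -24.900 → Σnom=35.700; wc +0.137/-0.137 → slack +0.440/-0.387; half-tol=0.137, Σhalf²=0.065380
  -D: nom -1.500 → Σnom=34.200; wc +0.340/-0.340 → slack +0.780/-0.727; half-tol=0.340, Σhalf²=0.180980
  +E: nom +3.600 → Σnom=37.800; wc +0.290/-0.290 → slack +1.070/-1.017; half-tol=0.290, Σhalf²=0.265080
  +F: nom +40.040 → Σnom=77.840; wc +0.020/-0.250 → slack +1.090/-1.267; half-tol=0.135, Σhalf²=0.283305
  +G: nom +8.000 → Σnom=85.840; wc +0.030/-0.390 → slack +1.120/-1.657; half-tol=0.210, Σhalf²=0.327405
  +H: nom +6.400 → Σnom=92.240; wc +0.121/-0.200 → slack +1.241/-1.857; half-tol=0.161, Σhalf²=0.353166
  +I: nom +44.500 → Σnom=136.740; wc +0.381/-0.381 → slack +1.622/-2.238; half-tol=0.381, Σhalf²=0.498327
Nominal = 136.740. Worst-case = [136.740 - 2.238, 136.740 + 1.622] = [134.502, 138.362]. RSS = √0.498327 = 0.706.

nominal=136.740 wc=[134.502,138.362] rss=0.706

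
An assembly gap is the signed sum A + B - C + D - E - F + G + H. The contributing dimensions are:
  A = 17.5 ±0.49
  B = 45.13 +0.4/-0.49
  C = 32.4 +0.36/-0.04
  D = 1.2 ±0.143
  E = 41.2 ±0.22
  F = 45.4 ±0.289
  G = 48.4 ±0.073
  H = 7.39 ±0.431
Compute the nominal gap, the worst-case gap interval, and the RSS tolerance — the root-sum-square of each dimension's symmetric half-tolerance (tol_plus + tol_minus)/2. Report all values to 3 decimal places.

Stack each dimension's contribution:
  +A: nom +17.500 → Σnom=17.500; wc +0.490/-0.490 → slack +0.490/-0.490; half-tol=0.490, Σhalf²=0.240100
  +B: nom +45.130 → Σnom=62.630; wc +0.400/-0.490 → slack +0.890/-0.980; half-tol=0.445, Σhalf²=0.438125
  -C: nom -32.400 → Σnom=30.230; wc +0.040/-0.360 → slack +0.930/-1.340; half-tol=0.200, Σhalf²=0.478125
  +D: nom +1.200 → Σnom=31.430; wc +0.143/-0.143 → slack +1.073/-1.483; half-tol=0.143, Σhalf²=0.498574
  -E: nom -41.200 → Σnom=-9.770; wc +0.220/-0.220 → slack +1.293/-1.703; half-tol=0.220, Σhalf²=0.546974
  -F: nom -45.400 → Σnom=-55.170; wc +0.289/-0.289 → slack +1.582/-1.992; half-tol=0.289, Σhalf²=0.630495
  +G: nom +48.400 → Σnom=-6.770; wc +0.073/-0.073 → slack +1.655/-2.065; half-tol=0.073, Σhalf²=0.635824
  +H: nom +7.390 → Σnom=0.620; wc +0.431/-0.431 → slack +2.086/-2.496; half-tol=0.431, Σhalf²=0.821585
Nominal = 0.620. Worst-case = [0.620 - 2.496, 0.620 + 2.086] = [-1.876, 2.706]. RSS = √0.821585 = 0.906.

nominal=0.620 wc=[-1.876,2.706] rss=0.906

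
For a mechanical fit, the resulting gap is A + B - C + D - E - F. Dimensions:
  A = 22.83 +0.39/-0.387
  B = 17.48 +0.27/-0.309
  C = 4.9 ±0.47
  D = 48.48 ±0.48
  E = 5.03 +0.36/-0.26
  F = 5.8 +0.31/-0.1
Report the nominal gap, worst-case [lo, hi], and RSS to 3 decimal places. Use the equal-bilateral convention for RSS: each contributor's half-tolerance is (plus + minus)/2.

nominal=73.060 wc=[70.744,75.030] rss=0.908

Stack each dimension's contribution:
  +A: nom +22.830 → Σnom=22.830; wc +0.390/-0.387 → slack +0.390/-0.387; half-tol=0.389, Σhalf²=0.150932
  +B: nom +17.480 → Σnom=40.310; wc +0.270/-0.309 → slack +0.660/-0.696; half-tol=0.289, Σhalf²=0.234743
  -C: nom -4.900 → Σnom=35.410; wc +0.470/-0.470 → slack +1.130/-1.166; half-tol=0.470, Σhalf²=0.455643
  +D: nom +48.480 → Σnom=83.890; wc +0.480/-0.480 → slack +1.610/-1.646; half-tol=0.480, Σhalf²=0.686042
  -E: nom -5.030 → Σnom=78.860; wc +0.260/-0.360 → slack +1.870/-2.006; half-tol=0.310, Σhalf²=0.782142
  -F: nom -5.800 → Σnom=73.060; wc +0.100/-0.310 → slack +1.970/-2.316; half-tol=0.205, Σhalf²=0.824167
Nominal = 73.060. Worst-case = [73.060 - 2.316, 73.060 + 1.970] = [70.744, 75.030]. RSS = √0.824167 = 0.908.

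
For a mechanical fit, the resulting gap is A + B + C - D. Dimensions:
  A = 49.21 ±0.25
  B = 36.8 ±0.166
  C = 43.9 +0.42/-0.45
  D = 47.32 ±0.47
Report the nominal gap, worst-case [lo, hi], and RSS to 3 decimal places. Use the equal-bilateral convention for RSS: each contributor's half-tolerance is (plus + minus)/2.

Stack each dimension's contribution:
  +A: nom +49.210 → Σnom=49.210; wc +0.250/-0.250 → slack +0.250/-0.250; half-tol=0.250, Σhalf²=0.062500
  +B: nom +36.800 → Σnom=86.010; wc +0.166/-0.166 → slack +0.416/-0.416; half-tol=0.166, Σhalf²=0.090056
  +C: nom +43.900 → Σnom=129.910; wc +0.420/-0.450 → slack +0.836/-0.866; half-tol=0.435, Σhalf²=0.279281
  -D: nom -47.320 → Σnom=82.590; wc +0.470/-0.470 → slack +1.306/-1.336; half-tol=0.470, Σhalf²=0.500181
Nominal = 82.590. Worst-case = [82.590 - 1.336, 82.590 + 1.306] = [81.254, 83.896]. RSS = √0.500181 = 0.707.

nominal=82.590 wc=[81.254,83.896] rss=0.707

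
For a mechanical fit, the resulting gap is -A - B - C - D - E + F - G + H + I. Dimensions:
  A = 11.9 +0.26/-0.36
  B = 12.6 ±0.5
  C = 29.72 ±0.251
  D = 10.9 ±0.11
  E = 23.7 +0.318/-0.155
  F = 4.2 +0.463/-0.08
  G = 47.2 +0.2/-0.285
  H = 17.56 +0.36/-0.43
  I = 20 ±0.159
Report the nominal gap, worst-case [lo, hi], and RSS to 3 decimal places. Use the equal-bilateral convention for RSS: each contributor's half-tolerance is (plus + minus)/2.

nominal=-94.260 wc=[-96.568,-91.617] rss=0.889

Stack each dimension's contribution:
  -A: nom -11.900 → Σnom=-11.900; wc +0.360/-0.260 → slack +0.360/-0.260; half-tol=0.310, Σhalf²=0.096100
  -B: nom -12.600 → Σnom=-24.500; wc +0.500/-0.500 → slack +0.860/-0.760; half-tol=0.500, Σhalf²=0.346100
  -C: nom -29.720 → Σnom=-54.220; wc +0.251/-0.251 → slack +1.111/-1.011; half-tol=0.251, Σhalf²=0.409101
  -D: nom -10.900 → Σnom=-65.120; wc +0.110/-0.110 → slack +1.221/-1.121; half-tol=0.110, Σhalf²=0.421201
  -E: nom -23.700 → Σnom=-88.820; wc +0.155/-0.318 → slack +1.376/-1.439; half-tol=0.236, Σhalf²=0.477133
  +F: nom +4.200 → Σnom=-84.620; wc +0.463/-0.080 → slack +1.839/-1.519; half-tol=0.272, Σhalf²=0.550846
  -G: nom -47.200 → Σnom=-131.820; wc +0.285/-0.200 → slack +2.124/-1.719; half-tol=0.242, Σhalf²=0.609652
  +H: nom +17.560 → Σnom=-114.260; wc +0.360/-0.430 → slack +2.484/-2.149; half-tol=0.395, Σhalf²=0.765677
  +I: nom +20.000 → Σnom=-94.260; wc +0.159/-0.159 → slack +2.643/-2.308; half-tol=0.159, Σhalf²=0.790958
Nominal = -94.260. Worst-case = [-94.260 - 2.308, -94.260 + 2.643] = [-96.568, -91.617]. RSS = √0.790958 = 0.889.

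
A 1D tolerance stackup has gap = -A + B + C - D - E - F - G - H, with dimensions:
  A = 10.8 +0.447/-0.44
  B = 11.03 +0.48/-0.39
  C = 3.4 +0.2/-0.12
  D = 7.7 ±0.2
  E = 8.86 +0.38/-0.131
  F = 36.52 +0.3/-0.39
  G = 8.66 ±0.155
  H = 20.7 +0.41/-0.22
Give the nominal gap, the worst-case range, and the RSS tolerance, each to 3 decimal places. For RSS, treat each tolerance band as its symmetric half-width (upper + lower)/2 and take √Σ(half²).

Stack each dimension's contribution:
  -A: nom -10.800 → Σnom=-10.800; wc +0.440/-0.447 → slack +0.440/-0.447; half-tol=0.444, Σhalf²=0.196692
  +B: nom +11.030 → Σnom=0.230; wc +0.480/-0.390 → slack +0.920/-0.837; half-tol=0.435, Σhalf²=0.385917
  +C: nom +3.400 → Σnom=3.630; wc +0.200/-0.120 → slack +1.120/-0.957; half-tol=0.160, Σhalf²=0.411517
  -D: nom -7.700 → Σnom=-4.070; wc +0.200/-0.200 → slack +1.320/-1.157; half-tol=0.200, Σhalf²=0.451517
  -E: nom -8.860 → Σnom=-12.930; wc +0.131/-0.380 → slack +1.451/-1.537; half-tol=0.256, Σhalf²=0.516798
  -F: nom -36.520 → Σnom=-49.450; wc +0.390/-0.300 → slack +1.841/-1.837; half-tol=0.345, Σhalf²=0.635822
  -G: nom -8.660 → Σnom=-58.110; wc +0.155/-0.155 → slack +1.996/-1.992; half-tol=0.155, Σhalf²=0.659847
  -H: nom -20.700 → Σnom=-78.810; wc +0.220/-0.410 → slack +2.216/-2.402; half-tol=0.315, Σhalf²=0.759072
Nominal = -78.810. Worst-case = [-78.810 - 2.402, -78.810 + 2.216] = [-81.212, -76.594]. RSS = √0.759072 = 0.871.

nominal=-78.810 wc=[-81.212,-76.594] rss=0.871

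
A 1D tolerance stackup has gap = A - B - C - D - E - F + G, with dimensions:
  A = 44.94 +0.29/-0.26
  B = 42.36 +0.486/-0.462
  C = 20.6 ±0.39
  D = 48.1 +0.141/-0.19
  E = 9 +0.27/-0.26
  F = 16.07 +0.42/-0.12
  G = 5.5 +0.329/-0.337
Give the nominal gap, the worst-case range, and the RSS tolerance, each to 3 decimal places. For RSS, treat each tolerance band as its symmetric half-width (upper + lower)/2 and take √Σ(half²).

Stack each dimension's contribution:
  +A: nom +44.940 → Σnom=44.940; wc +0.290/-0.260 → slack +0.290/-0.260; half-tol=0.275, Σhalf²=0.075625
  -B: nom -42.360 → Σnom=2.580; wc +0.462/-0.486 → slack +0.752/-0.746; half-tol=0.474, Σhalf²=0.300301
  -C: nom -20.600 → Σnom=-18.020; wc +0.390/-0.390 → slack +1.142/-1.136; half-tol=0.390, Σhalf²=0.452401
  -D: nom -48.100 → Σnom=-66.120; wc +0.190/-0.141 → slack +1.332/-1.277; half-tol=0.165, Σhalf²=0.479791
  -E: nom -9.000 → Σnom=-75.120; wc +0.260/-0.270 → slack +1.592/-1.547; half-tol=0.265, Σhalf²=0.550016
  -F: nom -16.070 → Σnom=-91.190; wc +0.120/-0.420 → slack +1.712/-1.967; half-tol=0.270, Σhalf²=0.622916
  +G: nom +5.500 → Σnom=-85.690; wc +0.329/-0.337 → slack +2.041/-2.304; half-tol=0.333, Σhalf²=0.733805
Nominal = -85.690. Worst-case = [-85.690 - 2.304, -85.690 + 2.041] = [-87.994, -83.649]. RSS = √0.733805 = 0.857.

nominal=-85.690 wc=[-87.994,-83.649] rss=0.857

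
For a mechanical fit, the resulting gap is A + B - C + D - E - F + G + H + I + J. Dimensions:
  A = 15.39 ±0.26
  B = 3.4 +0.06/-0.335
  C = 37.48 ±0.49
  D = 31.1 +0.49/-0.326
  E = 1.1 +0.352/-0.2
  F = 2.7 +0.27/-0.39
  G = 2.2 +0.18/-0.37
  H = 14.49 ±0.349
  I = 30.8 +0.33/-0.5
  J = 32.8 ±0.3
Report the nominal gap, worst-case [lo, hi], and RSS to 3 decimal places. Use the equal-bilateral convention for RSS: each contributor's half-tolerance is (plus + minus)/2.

nominal=88.900 wc=[85.348,91.949] rss=1.076

Stack each dimension's contribution:
  +A: nom +15.390 → Σnom=15.390; wc +0.260/-0.260 → slack +0.260/-0.260; half-tol=0.260, Σhalf²=0.067600
  +B: nom +3.400 → Σnom=18.790; wc +0.060/-0.335 → slack +0.320/-0.595; half-tol=0.198, Σhalf²=0.106606
  -C: nom -37.480 → Σnom=-18.690; wc +0.490/-0.490 → slack +0.810/-1.085; half-tol=0.490, Σhalf²=0.346706
  +D: nom +31.100 → Σnom=12.410; wc +0.490/-0.326 → slack +1.300/-1.411; half-tol=0.408, Σhalf²=0.513170
  -E: nom -1.100 → Σnom=11.310; wc +0.200/-0.352 → slack +1.500/-1.763; half-tol=0.276, Σhalf²=0.589346
  -F: nom -2.700 → Σnom=8.610; wc +0.390/-0.270 → slack +1.890/-2.033; half-tol=0.330, Σhalf²=0.698246
  +G: nom +2.200 → Σnom=10.810; wc +0.180/-0.370 → slack +2.070/-2.403; half-tol=0.275, Σhalf²=0.773871
  +H: nom +14.490 → Σnom=25.300; wc +0.349/-0.349 → slack +2.419/-2.752; half-tol=0.349, Σhalf²=0.895672
  +I: nom +30.800 → Σnom=56.100; wc +0.330/-0.500 → slack +2.749/-3.252; half-tol=0.415, Σhalf²=1.067897
  +J: nom +32.800 → Σnom=88.900; wc +0.300/-0.300 → slack +3.049/-3.552; half-tol=0.300, Σhalf²=1.157897
Nominal = 88.900. Worst-case = [88.900 - 3.552, 88.900 + 3.049] = [85.348, 91.949]. RSS = √1.157897 = 1.076.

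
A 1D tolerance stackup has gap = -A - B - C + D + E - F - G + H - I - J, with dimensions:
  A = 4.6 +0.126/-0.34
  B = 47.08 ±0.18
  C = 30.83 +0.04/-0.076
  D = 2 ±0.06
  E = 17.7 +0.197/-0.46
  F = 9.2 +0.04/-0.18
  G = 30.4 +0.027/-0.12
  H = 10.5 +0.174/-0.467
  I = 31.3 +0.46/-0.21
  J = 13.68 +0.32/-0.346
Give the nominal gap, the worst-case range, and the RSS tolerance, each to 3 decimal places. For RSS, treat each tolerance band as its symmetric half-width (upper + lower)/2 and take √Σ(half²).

nominal=-136.890 wc=[-139.070,-135.007] rss=0.738

Stack each dimension's contribution:
  -A: nom -4.600 → Σnom=-4.600; wc +0.340/-0.126 → slack +0.340/-0.126; half-tol=0.233, Σhalf²=0.054289
  -B: nom -47.080 → Σnom=-51.680; wc +0.180/-0.180 → slack +0.520/-0.306; half-tol=0.180, Σhalf²=0.086689
  -C: nom -30.830 → Σnom=-82.510; wc +0.076/-0.040 → slack +0.596/-0.346; half-tol=0.058, Σhalf²=0.090053
  +D: nom +2.000 → Σnom=-80.510; wc +0.060/-0.060 → slack +0.656/-0.406; half-tol=0.060, Σhalf²=0.093653
  +E: nom +17.700 → Σnom=-62.810; wc +0.197/-0.460 → slack +0.853/-0.866; half-tol=0.329, Σhalf²=0.201565
  -F: nom -9.200 → Σnom=-72.010; wc +0.180/-0.040 → slack +1.033/-0.906; half-tol=0.110, Σhalf²=0.213665
  -G: nom -30.400 → Σnom=-102.410; wc +0.120/-0.027 → slack +1.153/-0.933; half-tol=0.073, Σhalf²=0.219068
  +H: nom +10.500 → Σnom=-91.910; wc +0.174/-0.467 → slack +1.327/-1.400; half-tol=0.321, Σhalf²=0.321788
  -I: nom -31.300 → Σnom=-123.210; wc +0.210/-0.460 → slack +1.537/-1.860; half-tol=0.335, Σhalf²=0.434013
  -J: nom -13.680 → Σnom=-136.890; wc +0.346/-0.320 → slack +1.883/-2.180; half-tol=0.333, Σhalf²=0.544902
Nominal = -136.890. Worst-case = [-136.890 - 2.180, -136.890 + 1.883] = [-139.070, -135.007]. RSS = √0.544902 = 0.738.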